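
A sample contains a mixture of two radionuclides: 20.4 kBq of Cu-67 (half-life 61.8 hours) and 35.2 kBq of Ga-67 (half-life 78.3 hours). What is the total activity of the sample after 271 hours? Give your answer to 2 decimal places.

Cu-67: 20.4 × (1/2)^(271/61.8) = 20.4 × (1/2)^4.3851 ≈ 0.97629 kBq.
Ga-67: 35.2 × (1/2)^(271/78.3) = 35.2 × (1/2)^3.461 ≈ 3.1964 kBq.
Total = 0.97629 + 3.1964 ≈ 4.1727 kBq.

4.17 kBq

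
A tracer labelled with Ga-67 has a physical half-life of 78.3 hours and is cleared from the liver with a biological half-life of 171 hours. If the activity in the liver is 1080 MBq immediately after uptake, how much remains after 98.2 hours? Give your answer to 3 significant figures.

1/t_eff = 1/t_phys + 1/t_biol = 1/78.3 + 1/171 = 0.018619 per hour.
t_eff = 78.3 × 171 / (78.3 + 171) ≈ 53.708 hours.
Remaining = 1080 × (1/2)^(98.2/53.708) = 1080 × (1/2)^1.8284 ≈ 304.1 MBq.

304 MBq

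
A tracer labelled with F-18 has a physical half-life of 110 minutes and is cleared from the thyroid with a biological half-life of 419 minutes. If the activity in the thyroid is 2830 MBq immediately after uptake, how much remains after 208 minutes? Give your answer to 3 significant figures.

1/t_eff = 1/t_phys + 1/t_biol = 1/110 + 1/419 = 0.011478 per minute.
t_eff = 110 × 419 / (110 + 419) ≈ 87.127 minutes.
Remaining = 2830 × (1/2)^(208/87.127) = 2830 × (1/2)^2.3873 ≈ 540.91 MBq.

541 MBq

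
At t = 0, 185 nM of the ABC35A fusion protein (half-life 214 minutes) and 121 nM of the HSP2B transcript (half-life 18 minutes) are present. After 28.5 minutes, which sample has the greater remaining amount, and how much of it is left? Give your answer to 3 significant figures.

ABC35A fusion protein: 185 × (1/2)^0.13318 ≈ 168.69 nM.
HSP2B transcript: 121 × (1/2)^1.5833 ≈ 40.379 nM.
ABC35A fusion protein has more remaining, at ≈ 168.69 nM.

ABC35A fusion protein, 169 nM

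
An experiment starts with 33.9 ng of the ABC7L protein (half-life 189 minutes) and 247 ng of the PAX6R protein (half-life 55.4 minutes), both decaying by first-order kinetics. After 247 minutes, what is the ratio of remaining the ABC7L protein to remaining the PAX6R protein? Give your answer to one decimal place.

1.2

ABC7L protein: 33.9 × (1/2)^(247/189) = 33.9 × (1/2)^1.3069 ≈ 13.702 ng.
PAX6R protein: 247 × (1/2)^(247/55.4) = 247 × (1/2)^4.4585 ≈ 11.235 ng.
Ratio ≈ 13.702 / 11.235 ≈ 1.2196.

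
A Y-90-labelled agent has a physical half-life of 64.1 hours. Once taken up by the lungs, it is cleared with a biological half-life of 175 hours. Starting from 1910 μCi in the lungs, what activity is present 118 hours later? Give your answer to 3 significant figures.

334 μCi

1/t_eff = 1/t_phys + 1/t_biol = 1/64.1 + 1/175 = 0.021315 per hour.
t_eff = 64.1 × 175 / (64.1 + 175) ≈ 46.916 hours.
Remaining = 1910 × (1/2)^(118/46.916) = 1910 × (1/2)^2.5152 ≈ 334.11 μCi.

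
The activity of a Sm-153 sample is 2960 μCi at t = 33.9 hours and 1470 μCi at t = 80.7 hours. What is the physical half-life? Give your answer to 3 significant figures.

Over Δt = 80.7 − 33.9 = 46.8 hours, the level fell by a factor of 2960/1470 ≈ 2.0136.
n = log₂(2.0136) ≈ 1.0098 half-lives, so t½ = 46.8/1.0098 ≈ 46.347 hours.

46.3 hours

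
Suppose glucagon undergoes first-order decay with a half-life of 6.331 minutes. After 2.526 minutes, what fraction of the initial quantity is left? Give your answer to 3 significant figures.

n = 2.526/6.331 ≈ 0.39899 half-lives.
Fraction remaining = (1/2)^0.39899 ≈ 0.75839.

0.758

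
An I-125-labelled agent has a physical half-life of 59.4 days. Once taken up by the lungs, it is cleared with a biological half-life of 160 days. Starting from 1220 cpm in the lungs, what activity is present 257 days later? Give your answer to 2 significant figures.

1/t_eff = 1/t_phys + 1/t_biol = 1/59.4 + 1/160 = 0.023085 per day.
t_eff = 59.4 × 160 / (59.4 + 160) ≈ 43.318 days.
Remaining = 1220 × (1/2)^(257/43.318) = 1220 × (1/2)^5.9328 ≈ 19.971 cpm.

20 cpm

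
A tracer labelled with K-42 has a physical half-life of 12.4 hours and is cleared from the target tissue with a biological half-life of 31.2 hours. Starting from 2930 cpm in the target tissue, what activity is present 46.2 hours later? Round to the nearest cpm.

79 cpm

1/t_eff = 1/t_phys + 1/t_biol = 1/12.4 + 1/31.2 = 0.1127 per hour.
t_eff = 12.4 × 31.2 / (12.4 + 31.2) ≈ 8.8734 hours.
Remaining = 2930 × (1/2)^(46.2/8.8734) = 2930 × (1/2)^5.2066 ≈ 79.347 cpm.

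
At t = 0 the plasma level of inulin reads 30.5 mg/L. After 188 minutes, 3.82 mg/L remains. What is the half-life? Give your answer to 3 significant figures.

A/A₀ = 3.82/30.5 ≈ 0.12525.
n = log₂(7.9843) ≈ 2.9972 half-lives elapsed in 188 minutes.
t½ = 188/2.9972 ≈ 62.726 minutes.

62.7 minutes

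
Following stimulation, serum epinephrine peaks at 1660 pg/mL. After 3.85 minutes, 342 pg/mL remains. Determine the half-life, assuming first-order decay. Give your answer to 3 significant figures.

1.69 minutes

A/A₀ = 342/1660 ≈ 0.20602.
n = log₂(4.8538) ≈ 2.2791 half-lives elapsed in 3.85 minutes.
t½ = 3.85/2.2791 ≈ 1.6893 minutes.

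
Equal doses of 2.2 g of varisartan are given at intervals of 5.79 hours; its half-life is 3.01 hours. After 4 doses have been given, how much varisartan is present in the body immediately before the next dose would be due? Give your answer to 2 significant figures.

0.78 g

The 4 doses were given 23.16, 17.37, 11.58, 5.79 hours ago.
Total = 2.2·(1/2)^(23.16/3.01) + 2.2·(1/2)^(17.37/3.01) + 2.2·(1/2)^(11.58/3.01) + 2.2·(1/2)^(5.79/3.01)
      = 0.010622 + 0.040295 + 0.15286 + 0.57992 ≈ 0.7837 g.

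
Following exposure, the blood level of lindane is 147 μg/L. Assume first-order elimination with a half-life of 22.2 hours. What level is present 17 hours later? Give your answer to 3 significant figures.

86.5 μg/L

Number of half-lives: n = 17/22.2 ≈ 0.76577.
Remaining = 147 × (1/2)^0.76577 = 147 × 0.58814 ≈ 86.457 μg/L.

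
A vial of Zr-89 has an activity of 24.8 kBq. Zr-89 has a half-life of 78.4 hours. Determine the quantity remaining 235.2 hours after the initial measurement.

3.1 kBq

Elapsed time is 3 half-lives (235.2/78.4).
Each half-life halves the amount: 24.8 × (1/2)^3 = 24.8/8 = 3.1 kBq.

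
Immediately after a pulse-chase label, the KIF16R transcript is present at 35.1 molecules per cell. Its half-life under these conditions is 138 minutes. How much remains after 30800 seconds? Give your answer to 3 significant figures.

Convert the elapsed time: 30800 seconds = 513.333 minutes.
Number of half-lives: n = 513.333/138 ≈ 3.7198.
Remaining = 35.1 × (1/2)^3.7198 = 35.1 × 0.075897 ≈ 2.664 molecules per cell.

2.66 molecules per cell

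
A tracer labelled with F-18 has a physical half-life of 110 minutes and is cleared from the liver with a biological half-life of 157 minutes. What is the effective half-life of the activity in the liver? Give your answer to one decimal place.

64.7 minutes

1/t_eff = 1/t_phys + 1/t_biol = 1/110 + 1/157 = 0.01546 per minute.
t_eff = 110 × 157 / (110 + 157) ≈ 64.682 minutes.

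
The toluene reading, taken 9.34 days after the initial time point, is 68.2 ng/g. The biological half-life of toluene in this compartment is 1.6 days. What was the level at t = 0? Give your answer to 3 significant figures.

Number of half-lives elapsed: n = 9.34/1.6 ≈ 5.8375.
A₀ = A × 2^n = 68.2 × 2^5.8375 = 68.2 × 57.182 ≈ 3899.8 ng/g.

3900 ng/g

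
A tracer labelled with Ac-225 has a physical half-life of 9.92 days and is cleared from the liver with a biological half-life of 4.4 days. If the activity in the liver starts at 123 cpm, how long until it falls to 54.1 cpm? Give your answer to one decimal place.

3.6 days

1/t_eff = 1/t_phys + 1/t_biol = 1/9.92 + 1/4.4 = 0.32808 per day.
t_eff = 9.92 × 4.4 / (9.92 + 4.4) ≈ 3.048 days.
n = log₂(123/54.1) ≈ 1.185; t = 1.185 × 3.048 ≈ 3.6118 days.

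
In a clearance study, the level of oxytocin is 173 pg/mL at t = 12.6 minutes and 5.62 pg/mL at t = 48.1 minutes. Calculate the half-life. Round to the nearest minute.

7 minutes

Over Δt = 48.1 − 12.6 = 35.5 minutes, the level fell by a factor of 173/5.62 ≈ 30.783.
n = log₂(30.783) ≈ 4.9441 half-lives, so t½ = 35.5/4.9441 ≈ 7.1803 minutes.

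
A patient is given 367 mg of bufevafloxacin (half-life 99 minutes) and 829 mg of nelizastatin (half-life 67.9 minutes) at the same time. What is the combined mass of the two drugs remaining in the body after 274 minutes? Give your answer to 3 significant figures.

104 mg

bufevafloxacin: 367 × (1/2)^(274/99) = 367 × (1/2)^2.7677 ≈ 53.891 mg.
nelizastatin: 829 × (1/2)^(274/67.9) = 829 × (1/2)^4.0353 ≈ 50.559 mg.
Total = 53.891 + 50.559 ≈ 104.45 mg.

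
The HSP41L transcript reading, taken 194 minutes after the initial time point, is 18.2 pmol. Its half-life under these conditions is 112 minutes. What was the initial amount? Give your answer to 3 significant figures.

Number of half-lives elapsed: n = 194/112 ≈ 1.7321.
A₀ = A × 2^n = 18.2 × 2^1.7321 = 18.2 × 3.3222 ≈ 60.464 pmol.

60.5 pmol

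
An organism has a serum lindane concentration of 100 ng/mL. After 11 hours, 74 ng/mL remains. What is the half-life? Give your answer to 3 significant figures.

25.3 hours

A/A₀ = 74/100 ≈ 0.74.
n = log₂(1.3514) ≈ 0.4344 half-lives elapsed in 11 hours.
t½ = 11/0.4344 ≈ 25.322 hours.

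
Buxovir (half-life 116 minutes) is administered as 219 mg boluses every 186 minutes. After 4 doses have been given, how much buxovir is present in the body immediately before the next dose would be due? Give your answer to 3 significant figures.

The 4 doses were given 744, 558, 372, 186 minutes ago.
Total = 219·(1/2)^(744/116) + 219·(1/2)^(558/116) + 219·(1/2)^(372/116) + 219·(1/2)^(186/116)
      = 2.5686 + 7.8052 + 23.718 + 72.071 ≈ 106.16 mg.

106 mg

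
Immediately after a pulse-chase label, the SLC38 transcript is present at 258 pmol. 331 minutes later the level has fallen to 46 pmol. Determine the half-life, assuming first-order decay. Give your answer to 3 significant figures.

133 minutes

A/A₀ = 46/258 ≈ 0.17829.
n = log₂(5.6087) ≈ 2.4877 half-lives elapsed in 331 minutes.
t½ = 331/2.4877 ≈ 133.06 minutes.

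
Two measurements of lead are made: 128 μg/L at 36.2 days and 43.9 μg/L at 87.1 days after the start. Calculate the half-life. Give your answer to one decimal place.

33.0 days

Over Δt = 87.1 − 36.2 = 50.9 days, the level fell by a factor of 128/43.9 ≈ 2.9157.
n = log₂(2.9157) ≈ 1.5439 half-lives, so t½ = 50.9/1.5439 ≈ 32.97 days.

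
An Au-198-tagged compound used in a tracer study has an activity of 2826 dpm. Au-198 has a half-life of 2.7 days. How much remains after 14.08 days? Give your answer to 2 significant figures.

76 dpm

Number of half-lives: n = 14.08/2.7 ≈ 5.2148.
Remaining = 2826 × (1/2)^5.2148 = 2826 × 0.026927 ≈ 76.095 dpm.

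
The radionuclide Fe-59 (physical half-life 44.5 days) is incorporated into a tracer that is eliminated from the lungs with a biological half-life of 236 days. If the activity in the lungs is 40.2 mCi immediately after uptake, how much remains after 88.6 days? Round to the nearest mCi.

1/t_eff = 1/t_phys + 1/t_biol = 1/44.5 + 1/236 = 0.026709 per day.
t_eff = 44.5 × 236 / (44.5 + 236) ≈ 37.44 days.
Remaining = 40.2 × (1/2)^(88.6/37.44) = 40.2 × (1/2)^2.3664 ≈ 7.7958 mCi.

8 mCi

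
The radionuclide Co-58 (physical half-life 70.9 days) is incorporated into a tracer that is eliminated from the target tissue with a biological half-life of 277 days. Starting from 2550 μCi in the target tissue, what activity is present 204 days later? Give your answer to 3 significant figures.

1/t_eff = 1/t_phys + 1/t_biol = 1/70.9 + 1/277 = 0.017714 per day.
t_eff = 70.9 × 277 / (70.9 + 277) ≈ 56.451 days.
Remaining = 2550 × (1/2)^(204/56.451) = 2550 × (1/2)^3.6138 ≈ 208.3 μCi.

208 μCi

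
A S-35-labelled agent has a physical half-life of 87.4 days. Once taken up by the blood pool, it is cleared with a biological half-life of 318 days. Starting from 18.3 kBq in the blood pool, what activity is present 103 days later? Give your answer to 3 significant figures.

6.46 kBq

1/t_eff = 1/t_phys + 1/t_biol = 1/87.4 + 1/318 = 0.014586 per day.
t_eff = 87.4 × 318 / (87.4 + 318) ≈ 68.557 days.
Remaining = 18.3 × (1/2)^(103/68.557) = 18.3 × (1/2)^1.5024 ≈ 6.4593 kBq.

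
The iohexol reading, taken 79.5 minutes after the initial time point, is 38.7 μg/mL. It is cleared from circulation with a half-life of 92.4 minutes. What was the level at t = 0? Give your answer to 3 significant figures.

70.3 μg/mL

Number of half-lives elapsed: n = 79.5/92.4 ≈ 0.86039.
A₀ = A × 2^n = 38.7 × 2^0.86039 = 38.7 × 1.8155 ≈ 70.261 μg/mL.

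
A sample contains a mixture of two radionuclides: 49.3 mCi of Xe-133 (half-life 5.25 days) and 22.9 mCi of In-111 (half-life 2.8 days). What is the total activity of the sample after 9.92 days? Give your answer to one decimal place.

15.3 mCi

Xe-133: 49.3 × (1/2)^(9.92/5.25) = 49.3 × (1/2)^1.8895 ≈ 13.306 mCi.
In-111: 22.9 × (1/2)^(9.92/2.8) = 22.9 × (1/2)^3.5429 ≈ 1.9648 mCi.
Total = 13.306 + 1.9648 ≈ 15.271 mCi.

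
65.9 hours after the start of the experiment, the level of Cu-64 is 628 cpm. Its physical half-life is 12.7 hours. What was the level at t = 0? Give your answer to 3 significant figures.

Number of half-lives elapsed: n = 65.9/12.7 ≈ 5.189.
A₀ = A × 2^n = 628 × 2^5.189 = 628 × 36.479 ≈ 22909 cpm.

22900 cpm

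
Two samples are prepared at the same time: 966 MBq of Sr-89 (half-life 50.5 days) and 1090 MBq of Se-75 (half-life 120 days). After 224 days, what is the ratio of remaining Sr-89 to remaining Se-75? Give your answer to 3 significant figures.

Sr-89: 966 × (1/2)^(224/50.5) = 966 × (1/2)^4.4356 ≈ 44.639 MBq.
Se-75: 1090 × (1/2)^(224/120) = 1090 × (1/2)^1.8667 ≈ 298.88 MBq.
Ratio ≈ 44.639 / 298.88 ≈ 0.14935.

0.149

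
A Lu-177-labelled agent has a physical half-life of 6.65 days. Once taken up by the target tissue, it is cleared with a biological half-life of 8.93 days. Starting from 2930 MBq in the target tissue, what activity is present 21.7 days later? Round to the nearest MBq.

57 MBq

1/t_eff = 1/t_phys + 1/t_biol = 1/6.65 + 1/8.93 = 0.26236 per day.
t_eff = 6.65 × 8.93 / (6.65 + 8.93) ≈ 3.8116 days.
Remaining = 2930 × (1/2)^(21.7/3.8116) = 2930 × (1/2)^5.6932 ≈ 56.631 MBq.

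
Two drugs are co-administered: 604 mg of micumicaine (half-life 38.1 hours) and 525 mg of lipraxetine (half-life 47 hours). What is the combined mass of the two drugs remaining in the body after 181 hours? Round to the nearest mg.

59 mg

micumicaine: 604 × (1/2)^(181/38.1) = 604 × (1/2)^4.7507 ≈ 22.436 mg.
lipraxetine: 525 × (1/2)^(181/47) = 525 × (1/2)^3.8511 ≈ 36.381 mg.
Total = 22.436 + 36.381 ≈ 58.817 mg.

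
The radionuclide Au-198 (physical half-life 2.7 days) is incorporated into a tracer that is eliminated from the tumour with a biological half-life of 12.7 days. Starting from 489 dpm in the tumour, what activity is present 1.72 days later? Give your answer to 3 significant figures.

286 dpm

1/t_eff = 1/t_phys + 1/t_biol = 1/2.7 + 1/12.7 = 0.44911 per day.
t_eff = 2.7 × 12.7 / (2.7 + 12.7) ≈ 2.2266 days.
Remaining = 489 × (1/2)^(1.72/2.2266) = 489 × (1/2)^0.77247 ≈ 286.27 dpm.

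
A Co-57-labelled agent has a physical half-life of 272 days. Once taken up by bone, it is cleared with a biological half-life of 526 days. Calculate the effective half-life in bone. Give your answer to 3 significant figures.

1/t_eff = 1/t_phys + 1/t_biol = 1/272 + 1/526 = 0.0055776 per day.
t_eff = 272 × 526 / (272 + 526) ≈ 179.29 days.

179 days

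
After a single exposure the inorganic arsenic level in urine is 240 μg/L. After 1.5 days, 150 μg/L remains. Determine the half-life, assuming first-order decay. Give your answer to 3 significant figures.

A/A₀ = 150/240 ≈ 0.625.
n = log₂(1.6) ≈ 0.67807 half-lives elapsed in 1.5 days.
t½ = 1.5/0.67807 ≈ 2.2122 days.

2.21 days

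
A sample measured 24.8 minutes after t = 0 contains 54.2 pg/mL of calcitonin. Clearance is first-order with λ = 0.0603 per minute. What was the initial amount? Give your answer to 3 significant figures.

t½ = ln 2 / λ = 0.69315 / 0.0603 ≈ 11.495 minutes.
Number of half-lives elapsed: n = 24.8/11.495 ≈ 2.1575.
A₀ = A × 2^n = 54.2 × 2^2.1575 = 54.2 × 4.4613 ≈ 241.8 pg/mL.

242 pg/mL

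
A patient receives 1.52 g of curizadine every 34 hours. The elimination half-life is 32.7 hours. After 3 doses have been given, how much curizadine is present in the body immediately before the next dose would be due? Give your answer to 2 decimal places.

The 3 doses were given 102, 68, 34 hours ago.
Total = 1.52·(1/2)^(102/32.7) + 1.52·(1/2)^(68/32.7) + 1.52·(1/2)^(34/32.7)
      = 0.17492 + 0.35962 + 0.73934 ≈ 1.2739 g.

1.27 g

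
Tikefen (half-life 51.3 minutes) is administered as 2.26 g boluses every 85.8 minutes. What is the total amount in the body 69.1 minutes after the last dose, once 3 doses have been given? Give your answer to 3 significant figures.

1.25 g

The 3 doses were given 240.7, 154.9, 69.1 minutes ago.
Total = 2.26·(1/2)^(240.7/51.3) + 2.26·(1/2)^(154.9/51.3) + 2.26·(1/2)^(69.1/51.3)
      = 0.087433 + 0.27871 + 0.88844 ≈ 1.2546 g.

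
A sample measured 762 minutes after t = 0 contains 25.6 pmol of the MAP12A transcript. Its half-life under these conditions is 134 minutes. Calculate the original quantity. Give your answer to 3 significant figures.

1320 pmol

Number of half-lives elapsed: n = 762/134 ≈ 5.6866.
A₀ = A × 2^n = 25.6 × 2^5.6866 = 25.6 × 51.502 ≈ 1318.5 pmol.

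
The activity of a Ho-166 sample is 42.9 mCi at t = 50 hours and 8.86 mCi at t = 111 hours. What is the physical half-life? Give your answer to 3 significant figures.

26.8 hours

Over Δt = 111 − 50 = 61 hours, the level fell by a factor of 42.9/8.86 ≈ 4.842.
n = log₂(4.842) ≈ 2.2756 half-lives, so t½ = 61/2.2756 ≈ 26.806 hours.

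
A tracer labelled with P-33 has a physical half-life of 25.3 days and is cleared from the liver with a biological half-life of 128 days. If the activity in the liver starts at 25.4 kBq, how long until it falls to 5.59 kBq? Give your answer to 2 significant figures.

46 days

1/t_eff = 1/t_phys + 1/t_biol = 1/25.3 + 1/128 = 0.047338 per day.
t_eff = 25.3 × 128 / (25.3 + 128) ≈ 21.125 days.
n = log₂(25.4/5.59) ≈ 2.1839; t = 2.1839 × 21.125 ≈ 46.134 days.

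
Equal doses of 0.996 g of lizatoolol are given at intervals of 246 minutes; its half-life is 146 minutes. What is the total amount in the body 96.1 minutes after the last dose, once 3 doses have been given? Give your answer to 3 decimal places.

0.888 g

The 3 doses were given 588.1, 342.1, 96.1 minutes ago.
Total = 0.996·(1/2)^(588.1/146) + 0.996·(1/2)^(342.1/146) + 0.996·(1/2)^(96.1/146)
      = 0.06105 + 0.19629 + 0.63113 ≈ 0.88847 g.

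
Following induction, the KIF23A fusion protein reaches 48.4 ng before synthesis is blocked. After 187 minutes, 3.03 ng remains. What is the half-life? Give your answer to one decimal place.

46.8 minutes

A/A₀ = 3.03/48.4 ≈ 0.062603.
n = log₂(15.974) ≈ 3.9976 half-lives elapsed in 187 minutes.
t½ = 187/3.9976 ≈ 46.778 minutes.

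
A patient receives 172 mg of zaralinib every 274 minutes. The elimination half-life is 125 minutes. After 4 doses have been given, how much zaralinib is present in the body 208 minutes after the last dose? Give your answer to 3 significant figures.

The 4 doses were given 1030, 756, 482, 208 minutes ago.
Total = 172·(1/2)^(1030/125) + 172·(1/2)^(756/125) + 172·(1/2)^(482/125) + 172·(1/2)^(208/125)
      = 0.56891 + 2.5996 + 11.878 + 54.277 ≈ 69.324 mg.

69.3 mg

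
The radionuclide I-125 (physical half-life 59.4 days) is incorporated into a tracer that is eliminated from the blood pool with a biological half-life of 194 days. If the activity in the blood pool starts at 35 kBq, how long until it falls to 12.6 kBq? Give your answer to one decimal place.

67.0 days

1/t_eff = 1/t_phys + 1/t_biol = 1/59.4 + 1/194 = 0.02199 per day.
t_eff = 59.4 × 194 / (59.4 + 194) ≈ 45.476 days.
n = log₂(35/12.6) ≈ 1.4739; t = 1.4739 × 45.476 ≈ 67.028 days.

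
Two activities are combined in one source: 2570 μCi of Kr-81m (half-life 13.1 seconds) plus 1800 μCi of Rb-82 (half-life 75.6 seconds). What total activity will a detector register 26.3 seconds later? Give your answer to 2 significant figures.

Kr-81m: 2570 × (1/2)^(26.3/13.1) = 2570 × (1/2)^2.0076 ≈ 639.11 μCi.
Rb-82: 1800 × (1/2)^(26.3/75.6) = 1800 × (1/2)^0.34788 ≈ 1414.3 μCi.
Total = 639.11 + 1414.3 ≈ 2053.4 μCi.

2100 μCi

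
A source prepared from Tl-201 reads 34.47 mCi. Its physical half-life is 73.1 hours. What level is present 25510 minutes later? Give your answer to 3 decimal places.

Convert the elapsed time: 25510 minutes = 425.167 hours.
Number of half-lives: n = 425.167/73.1 ≈ 5.8162.
Remaining = 34.47 × (1/2)^5.8162 = 34.47 × 0.017748 ≈ 0.61176 mCi.

0.612 mCi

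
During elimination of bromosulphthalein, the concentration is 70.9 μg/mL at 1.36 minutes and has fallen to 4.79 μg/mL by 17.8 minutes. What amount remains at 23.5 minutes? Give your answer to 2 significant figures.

Over Δt = 17.8 − 1.36 = 16.44 minutes, the level fell by a factor of 70.9/4.79 ≈ 14.802.
n = log₂(14.802) ≈ 3.8877 half-lives, so t½ = 16.44/3.8877 ≈ 4.2287 minutes.
From t = 17.8 to t = 23.5: 4.79 × (1/2)^((23.5−17.8)/4.2287) ≈ 1.8818 μg/mL.

1.9 μg/mL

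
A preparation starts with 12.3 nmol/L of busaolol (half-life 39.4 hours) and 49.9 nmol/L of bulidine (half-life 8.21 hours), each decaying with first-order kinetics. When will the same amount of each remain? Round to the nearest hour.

Set 12.3·(1/2)^(t/39.4) = 49.9·(1/2)^(t/8.21).
Taking log₂: log₂(12.3/49.9) = t·(1/39.4 − 1/8.21).
log₂(0.24649) = -2.0204; 1/39.4 − 1/8.21 = -0.096422.
t = -2.0204 / -0.096422 ≈ 20.954 hours.

21 hours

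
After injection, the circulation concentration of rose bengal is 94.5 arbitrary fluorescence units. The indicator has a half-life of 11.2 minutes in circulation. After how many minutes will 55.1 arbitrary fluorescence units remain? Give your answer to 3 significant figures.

Fraction remaining = 55.1/94.5 ≈ 0.58307.
n = log₂(94.5/55.1) = ln(1.7151)/ln 2 ≈ 0.77826 half-lives.
t = n × t½ = 0.77826 × 11.2 ≈ 8.7165 minutes.

8.72 minutes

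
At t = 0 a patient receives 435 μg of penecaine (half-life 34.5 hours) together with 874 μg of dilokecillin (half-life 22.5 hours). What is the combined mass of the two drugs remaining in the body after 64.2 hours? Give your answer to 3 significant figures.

penecaine: 435 × (1/2)^(64.2/34.5) = 435 × (1/2)^1.8609 ≈ 119.76 μg.
dilokecillin: 874 × (1/2)^(64.2/22.5) = 874 × (1/2)^2.8533 ≈ 120.94 μg.
Total = 119.76 + 120.94 ≈ 240.7 μg.

241 μg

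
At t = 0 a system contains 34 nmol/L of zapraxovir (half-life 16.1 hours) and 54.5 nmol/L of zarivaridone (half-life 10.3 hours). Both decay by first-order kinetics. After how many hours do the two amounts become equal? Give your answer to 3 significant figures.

Set 34·(1/2)^(t/16.1) = 54.5·(1/2)^(t/10.3).
Taking log₂: log₂(34/54.5) = t·(1/16.1 − 1/10.3).
log₂(0.62385) = -0.68072; 1/16.1 − 1/10.3 = -0.034976.
t = -0.68072 / -0.034976 ≈ 19.463 hours.

19.5 hours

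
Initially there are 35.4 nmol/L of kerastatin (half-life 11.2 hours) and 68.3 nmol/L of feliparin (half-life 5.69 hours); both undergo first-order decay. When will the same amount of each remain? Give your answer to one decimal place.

11.0 hours

Set 35.4·(1/2)^(t/11.2) = 68.3·(1/2)^(t/5.69).
Taking log₂: log₂(35.4/68.3) = t·(1/11.2 − 1/5.69).
log₂(0.5183) = -0.94814; 1/11.2 − 1/5.69 = -0.086461.
t = -0.94814 / -0.086461 ≈ 10.966 hours.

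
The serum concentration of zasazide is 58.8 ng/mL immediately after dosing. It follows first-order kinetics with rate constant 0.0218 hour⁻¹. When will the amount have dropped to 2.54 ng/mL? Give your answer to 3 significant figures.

144 hours

t½ = ln 2 / λ = 0.69315 / 0.0218 ≈ 31.796 hours.
Fraction remaining = 2.54/58.8 ≈ 0.043197.
n = log₂(58.8/2.54) = ln(23.15)/ln 2 ≈ 4.5329 half-lives.
t = n × t½ = 4.5329 × 31.796 ≈ 144.13 hours.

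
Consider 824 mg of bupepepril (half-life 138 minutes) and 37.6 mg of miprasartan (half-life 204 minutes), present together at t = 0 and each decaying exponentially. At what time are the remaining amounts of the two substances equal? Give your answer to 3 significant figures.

1900 minutes

Set 824·(1/2)^(t/138) = 37.6·(1/2)^(t/204).
Taking log₂: log₂(824/37.6) = t·(1/138 − 1/204).
log₂(21.915) = 4.4538; 1/138 − 1/204 = 0.0023444.
t = 4.4538 / 0.0023444 ≈ 1899.8 minutes.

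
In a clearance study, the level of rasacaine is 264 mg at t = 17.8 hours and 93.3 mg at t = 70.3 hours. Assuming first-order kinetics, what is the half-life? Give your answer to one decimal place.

Over Δt = 70.3 − 17.8 = 52.5 hours, the level fell by a factor of 264/93.3 ≈ 2.8296.
n = log₂(2.8296) ≈ 1.5006 half-lives, so t½ = 52.5/1.5006 ≈ 34.986 hours.

35.0 hours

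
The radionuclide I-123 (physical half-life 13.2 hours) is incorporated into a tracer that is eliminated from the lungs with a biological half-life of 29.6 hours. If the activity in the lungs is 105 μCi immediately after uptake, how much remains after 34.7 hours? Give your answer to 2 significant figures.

7.5 μCi

1/t_eff = 1/t_phys + 1/t_biol = 1/13.2 + 1/29.6 = 0.10954 per hour.
t_eff = 13.2 × 29.6 / (13.2 + 29.6) ≈ 9.129 hours.
Remaining = 105 × (1/2)^(34.7/9.129) = 105 × (1/2)^3.8011 ≈ 7.5327 μCi.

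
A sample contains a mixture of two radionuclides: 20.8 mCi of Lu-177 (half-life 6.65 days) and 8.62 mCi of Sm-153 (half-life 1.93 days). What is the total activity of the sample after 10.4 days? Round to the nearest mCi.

Lu-177: 20.8 × (1/2)^(10.4/6.65) = 20.8 × (1/2)^1.5639 ≈ 7.0353 mCi.
Sm-153: 8.62 × (1/2)^(10.4/1.93) = 8.62 × (1/2)^5.3886 ≈ 0.20577 mCi.
Total = 7.0353 + 0.20577 ≈ 7.241 mCi.

7 mCi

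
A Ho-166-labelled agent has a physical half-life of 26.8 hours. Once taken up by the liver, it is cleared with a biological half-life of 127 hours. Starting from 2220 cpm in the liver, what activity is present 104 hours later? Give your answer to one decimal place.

85.4 cpm

1/t_eff = 1/t_phys + 1/t_biol = 1/26.8 + 1/127 = 0.045187 per hour.
t_eff = 26.8 × 127 / (26.8 + 127) ≈ 22.13 hours.
Remaining = 2220 × (1/2)^(104/22.13) = 2220 × (1/2)^4.6995 ≈ 85.441 cpm.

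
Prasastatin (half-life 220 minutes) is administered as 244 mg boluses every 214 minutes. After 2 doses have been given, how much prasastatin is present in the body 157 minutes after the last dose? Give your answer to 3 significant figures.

The 2 doses were given 371, 157 minutes ago.
Total = 244·(1/2)^(371/220) + 244·(1/2)^(157/220)
      = 75.813 + 148.79 ≈ 224.6 mg.

225 mg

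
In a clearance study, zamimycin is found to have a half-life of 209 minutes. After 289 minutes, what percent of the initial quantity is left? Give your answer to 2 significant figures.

38%

n = 289/209 ≈ 1.3828 half-lives.
Fraction remaining = (1/2)^1.3828 ≈ 0.38348, i.e. 38.348%.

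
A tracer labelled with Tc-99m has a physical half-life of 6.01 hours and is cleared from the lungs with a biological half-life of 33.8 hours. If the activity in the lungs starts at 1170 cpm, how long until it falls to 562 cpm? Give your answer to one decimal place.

5.4 hours

1/t_eff = 1/t_phys + 1/t_biol = 1/6.01 + 1/33.8 = 0.19598 per hour.
t_eff = 6.01 × 33.8 / (6.01 + 33.8) ≈ 5.1027 hours.
n = log₂(1170/562) ≈ 1.0579; t = 1.0579 × 5.1027 ≈ 5.398 hours.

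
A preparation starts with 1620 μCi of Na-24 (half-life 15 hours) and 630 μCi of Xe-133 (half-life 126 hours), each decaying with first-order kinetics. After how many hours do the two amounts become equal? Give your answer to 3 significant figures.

23.2 hours

Set 1620·(1/2)^(t/15) = 630·(1/2)^(t/126).
Taking log₂: log₂(1620/630) = t·(1/15 − 1/126).
log₂(2.5714) = 1.3626; 1/15 − 1/126 = 0.05873.
t = 1.3626 / 0.05873 ≈ 23.201 hours.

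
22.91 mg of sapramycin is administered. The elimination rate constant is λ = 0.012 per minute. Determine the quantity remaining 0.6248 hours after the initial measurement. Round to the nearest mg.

t½ = ln 2 / λ = 0.69315 / 0.012 ≈ 57.762 minutes.
Convert the elapsed time: 0.6248 hours = 37.488 minutes.
Number of half-lives: n = 37.488/57.762 ≈ 0.64901.
Remaining = 22.91 × (1/2)^0.64901 = 22.91 × 0.63772 ≈ 14.61 mg.

15 mg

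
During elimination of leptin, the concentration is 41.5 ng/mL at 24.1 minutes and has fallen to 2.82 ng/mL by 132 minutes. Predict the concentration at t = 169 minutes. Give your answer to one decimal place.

Over Δt = 132 − 24.1 = 107.9 minutes, the level fell by a factor of 41.5/2.82 ≈ 14.716.
n = log₂(14.716) ≈ 3.8793 half-lives, so t½ = 107.9/3.8793 ≈ 27.814 minutes.
From t = 132 to t = 169: 2.82 × (1/2)^((169−132)/27.814) ≈ 1.1215 ng/mL.

1.1 ng/mL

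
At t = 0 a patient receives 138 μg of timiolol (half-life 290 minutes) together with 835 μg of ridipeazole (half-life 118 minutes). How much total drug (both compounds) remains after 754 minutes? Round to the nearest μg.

timiolol: 138 × (1/2)^(754/290) = 138 × (1/2)^2.6 ≈ 22.762 μg.
ridipeazole: 835 × (1/2)^(754/118) = 835 × (1/2)^6.3898 ≈ 9.9576 μg.
Total = 22.762 + 9.9576 ≈ 32.719 μg.

33 μg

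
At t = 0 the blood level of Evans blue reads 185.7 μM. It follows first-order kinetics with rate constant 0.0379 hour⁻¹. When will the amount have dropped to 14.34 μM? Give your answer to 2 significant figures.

t½ = ln 2 / λ = 0.69315 / 0.0379 ≈ 18.289 hours.
Fraction remaining = 14.34/185.7 ≈ 0.077221.
n = log₂(185.7/14.34) = ln(12.95)/ln 2 ≈ 3.6949 half-lives.
t = n × t½ = 3.6949 × 18.289 ≈ 67.575 hours.

68 hours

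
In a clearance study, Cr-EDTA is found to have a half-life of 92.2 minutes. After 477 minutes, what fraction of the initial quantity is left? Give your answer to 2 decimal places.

n = 477/92.2 ≈ 5.1735 half-lives.
Fraction remaining = (1/2)^5.1735 ≈ 0.027708.

0.03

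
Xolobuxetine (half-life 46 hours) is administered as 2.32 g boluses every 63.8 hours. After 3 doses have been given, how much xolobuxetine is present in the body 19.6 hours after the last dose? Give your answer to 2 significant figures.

2.6 g

The 3 doses were given 147.2, 83.4, 19.6 hours ago.
Total = 2.32·(1/2)^(147.2/46) + 2.32·(1/2)^(83.4/46) + 2.32·(1/2)^(19.6/46)
      = 0.25246 + 0.66025 + 1.7267 ≈ 2.6394 g.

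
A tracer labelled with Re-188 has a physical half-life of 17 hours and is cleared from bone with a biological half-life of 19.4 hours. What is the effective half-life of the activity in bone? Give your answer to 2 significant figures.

1/t_eff = 1/t_phys + 1/t_biol = 1/17 + 1/19.4 = 0.11037 per hour.
t_eff = 17 × 19.4 / (17 + 19.4) ≈ 9.0604 hours.

9.1 hours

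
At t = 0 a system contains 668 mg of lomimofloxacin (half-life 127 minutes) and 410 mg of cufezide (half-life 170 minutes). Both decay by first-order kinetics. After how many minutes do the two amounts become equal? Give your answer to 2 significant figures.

350 minutes

Set 668·(1/2)^(t/127) = 410·(1/2)^(t/170).
Taking log₂: log₂(668/410) = t·(1/127 − 1/170).
log₂(1.6293) = 0.70422; 1/127 − 1/170 = 0.0019917.
t = 0.70422 / 0.0019917 ≈ 353.59 minutes.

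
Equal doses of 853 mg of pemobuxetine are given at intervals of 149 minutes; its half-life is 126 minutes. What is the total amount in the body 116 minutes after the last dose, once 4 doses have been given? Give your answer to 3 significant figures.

The 4 doses were given 563, 414, 265, 116 minutes ago.
Total = 853·(1/2)^(563/126) + 853·(1/2)^(414/126) + 853·(1/2)^(265/126) + 853·(1/2)^(116/126)
      = 38.536 + 87.468 + 198.53 + 450.62 ≈ 775.16 mg.

775 mg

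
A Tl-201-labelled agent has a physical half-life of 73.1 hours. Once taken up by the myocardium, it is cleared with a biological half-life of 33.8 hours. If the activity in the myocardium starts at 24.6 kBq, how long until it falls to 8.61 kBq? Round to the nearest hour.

35 hours

1/t_eff = 1/t_phys + 1/t_biol = 1/73.1 + 1/33.8 = 0.043266 per hour.
t_eff = 73.1 × 33.8 / (73.1 + 33.8) ≈ 23.113 hours.
n = log₂(24.6/8.61) ≈ 1.5146; t = 1.5146 × 23.113 ≈ 35.006 hours.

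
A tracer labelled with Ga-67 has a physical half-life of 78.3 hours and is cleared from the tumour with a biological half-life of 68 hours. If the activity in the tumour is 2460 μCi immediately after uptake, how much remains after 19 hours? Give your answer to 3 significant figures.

1710 μCi

1/t_eff = 1/t_phys + 1/t_biol = 1/78.3 + 1/68 = 0.027477 per hour.
t_eff = 78.3 × 68 / (78.3 + 68) ≈ 36.394 hours.
Remaining = 2460 × (1/2)^(19/36.394) = 2460 × (1/2)^0.52207 ≈ 1713.1 μCi.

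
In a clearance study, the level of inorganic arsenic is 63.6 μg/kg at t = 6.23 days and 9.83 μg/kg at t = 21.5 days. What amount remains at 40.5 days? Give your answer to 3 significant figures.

0.963 μg/kg

Over Δt = 21.5 − 6.23 = 15.27 days, the level fell by a factor of 63.6/9.83 ≈ 6.47.
n = log₂(6.47) ≈ 2.6938 half-lives, so t½ = 15.27/2.6938 ≈ 5.6686 days.
From t = 21.5 to t = 40.5: 9.83 × (1/2)^((40.5−21.5)/5.6686) ≈ 0.96288 μg/kg.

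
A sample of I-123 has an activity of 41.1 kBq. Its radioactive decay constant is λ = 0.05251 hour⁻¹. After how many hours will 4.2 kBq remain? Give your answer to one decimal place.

t½ = ln 2 / λ = 0.69315 / 0.05251 ≈ 13.2 hours.
Fraction remaining = 4.2/41.1 ≈ 0.10219.
n = log₂(41.1/4.2) = ln(9.7857)/ln 2 ≈ 3.2907 half-lives.
t = n × t½ = 3.2907 × 13.2 ≈ 43.438 hours.

43.4 hours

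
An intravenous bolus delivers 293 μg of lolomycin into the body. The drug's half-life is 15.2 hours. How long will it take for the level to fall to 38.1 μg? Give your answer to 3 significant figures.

Fraction remaining = 38.1/293 ≈ 0.13003.
n = log₂(293/38.1) = ln(7.6903)/ln 2 ≈ 2.943 half-lives.
t = n × t½ = 2.943 × 15.2 ≈ 44.734 hours.

44.7 hours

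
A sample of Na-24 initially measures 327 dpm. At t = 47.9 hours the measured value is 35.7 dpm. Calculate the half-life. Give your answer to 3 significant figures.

15.0 hours

A/A₀ = 35.7/327 ≈ 0.10917.
n = log₂(9.1597) ≈ 3.1953 half-lives elapsed in 47.9 hours.
t½ = 47.9/3.1953 ≈ 14.991 hours.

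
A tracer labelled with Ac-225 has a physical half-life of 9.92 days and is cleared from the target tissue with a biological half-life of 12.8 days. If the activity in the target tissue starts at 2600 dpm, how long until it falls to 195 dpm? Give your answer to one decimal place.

1/t_eff = 1/t_phys + 1/t_biol = 1/9.92 + 1/12.8 = 0.17893 per day.
t_eff = 9.92 × 12.8 / (9.92 + 12.8) ≈ 5.5887 days.
n = log₂(2600/195) ≈ 3.737; t = 3.737 × 5.5887 ≈ 20.885 days.

20.9 days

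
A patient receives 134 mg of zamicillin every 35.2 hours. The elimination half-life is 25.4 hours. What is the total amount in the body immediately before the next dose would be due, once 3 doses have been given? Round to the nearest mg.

78 mg

The 3 doses were given 105.6, 70.4, 35.2 hours ago.
Total = 134·(1/2)^(105.6/25.4) + 134·(1/2)^(70.4/25.4) + 134·(1/2)^(35.2/25.4)
      = 7.5089 + 19.622 + 51.278 ≈ 78.409 mg.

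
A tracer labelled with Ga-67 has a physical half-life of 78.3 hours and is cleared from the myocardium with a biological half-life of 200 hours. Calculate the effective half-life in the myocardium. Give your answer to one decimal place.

56.3 hours

1/t_eff = 1/t_phys + 1/t_biol = 1/78.3 + 1/200 = 0.017771 per hour.
t_eff = 78.3 × 200 / (78.3 + 200) ≈ 56.27 hours.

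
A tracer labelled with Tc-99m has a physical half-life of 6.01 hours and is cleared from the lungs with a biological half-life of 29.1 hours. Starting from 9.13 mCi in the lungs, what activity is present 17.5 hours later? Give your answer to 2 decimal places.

1/t_eff = 1/t_phys + 1/t_biol = 1/6.01 + 1/29.1 = 0.20075 per hour.
t_eff = 6.01 × 29.1 / (6.01 + 29.1) ≈ 4.9812 hours.
Remaining = 9.13 × (1/2)^(17.5/4.9812) = 9.13 × (1/2)^3.5132 ≈ 0.79964 mCi.

0.80 mCi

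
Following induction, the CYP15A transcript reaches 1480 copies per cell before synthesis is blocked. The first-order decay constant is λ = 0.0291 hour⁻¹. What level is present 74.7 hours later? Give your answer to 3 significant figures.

168 copies per cell

t½ = ln 2 / λ = 0.69315 / 0.0291 ≈ 23.819 hours.
Number of half-lives: n = 74.7/23.819 ≈ 3.1361.
Remaining = 1480 × (1/2)^3.1361 = 1480 × 0.11375 ≈ 168.35 copies per cell.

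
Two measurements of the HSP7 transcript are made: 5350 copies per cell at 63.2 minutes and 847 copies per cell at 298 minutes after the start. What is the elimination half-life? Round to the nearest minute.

Over Δt = 298 − 63.2 = 234.8 minutes, the level fell by a factor of 5350/847 ≈ 6.3164.
n = log₂(6.3164) ≈ 2.6591 half-lives, so t½ = 234.8/2.6591 ≈ 88.3 minutes.

88 minutes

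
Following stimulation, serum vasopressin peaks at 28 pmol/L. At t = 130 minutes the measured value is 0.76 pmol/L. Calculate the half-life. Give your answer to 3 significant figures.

25.0 minutes

A/A₀ = 0.76/28 ≈ 0.027143.
n = log₂(36.842) ≈ 5.2033 half-lives elapsed in 130 minutes.
t½ = 130/5.2033 ≈ 24.984 minutes.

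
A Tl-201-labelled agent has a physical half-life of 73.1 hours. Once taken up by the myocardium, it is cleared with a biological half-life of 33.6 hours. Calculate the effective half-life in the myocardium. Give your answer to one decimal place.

1/t_eff = 1/t_phys + 1/t_biol = 1/73.1 + 1/33.6 = 0.043442 per hour.
t_eff = 73.1 × 33.6 / (73.1 + 33.6) ≈ 23.019 hours.

23.0 hours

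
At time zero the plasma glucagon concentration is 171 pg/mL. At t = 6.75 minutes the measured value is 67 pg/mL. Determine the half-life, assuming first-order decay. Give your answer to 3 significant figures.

4.99 minutes

A/A₀ = 67/171 ≈ 0.39181.
n = log₂(2.5522) ≈ 1.3518 half-lives elapsed in 6.75 minutes.
t½ = 6.75/1.3518 ≈ 4.9935 minutes.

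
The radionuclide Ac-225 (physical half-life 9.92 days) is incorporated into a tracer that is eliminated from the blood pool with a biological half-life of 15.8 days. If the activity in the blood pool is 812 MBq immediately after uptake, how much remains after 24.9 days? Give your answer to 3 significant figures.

47.8 MBq

1/t_eff = 1/t_phys + 1/t_biol = 1/9.92 + 1/15.8 = 0.1641 per day.
t_eff = 9.92 × 15.8 / (9.92 + 15.8) ≈ 6.0939 days.
Remaining = 812 × (1/2)^(24.9/6.0939) = 812 × (1/2)^4.086 ≈ 47.812 MBq.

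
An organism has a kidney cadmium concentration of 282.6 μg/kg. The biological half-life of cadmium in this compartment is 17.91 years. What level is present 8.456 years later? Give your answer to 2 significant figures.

Number of half-lives: n = 8.456/17.91 ≈ 0.47214.
Remaining = 282.6 × (1/2)^0.47214 = 282.6 × 0.7209 ≈ 203.72 μg/kg.

200 μg/kg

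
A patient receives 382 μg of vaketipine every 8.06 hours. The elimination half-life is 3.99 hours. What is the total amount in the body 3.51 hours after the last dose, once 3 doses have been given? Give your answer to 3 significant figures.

271 μg

The 3 doses were given 19.63, 11.57, 3.51 hours ago.
Total = 382·(1/2)^(19.63/3.99) + 382·(1/2)^(11.57/3.99) + 382·(1/2)^(3.51/3.99)
      = 12.62 + 51.186 + 207.61 ≈ 271.42 μg.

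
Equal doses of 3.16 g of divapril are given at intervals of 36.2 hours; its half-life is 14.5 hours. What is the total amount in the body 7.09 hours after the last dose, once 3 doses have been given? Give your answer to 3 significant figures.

2.72 g

The 3 doses were given 79.49, 43.29, 7.09 hours ago.
Total = 3.16·(1/2)^(79.49/14.5) + 3.16·(1/2)^(43.29/14.5) + 3.16·(1/2)^(7.09/14.5)
      = 0.0707 + 0.39899 + 2.2516 ≈ 2.7213 g.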